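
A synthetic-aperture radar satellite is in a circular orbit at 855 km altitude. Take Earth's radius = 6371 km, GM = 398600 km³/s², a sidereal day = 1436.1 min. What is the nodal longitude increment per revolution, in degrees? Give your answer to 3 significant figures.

Semi-major axis a = 6371 + 855 = 7226 km. Period T = 2π√(a³/μ) = 2π√(7226³/398600) = 6113.1 s = 101.88 min.
During one orbit Earth rotates (6113.1 / 86166) × 360° = 25.54°.

25.5°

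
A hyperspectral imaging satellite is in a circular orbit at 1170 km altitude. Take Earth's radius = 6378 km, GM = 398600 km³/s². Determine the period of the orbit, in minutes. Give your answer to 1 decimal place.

108.8 min

Semi-major axis a = 6378 + 1170 = 7548 km. Period T = 2π√(a³/μ) = 2π√(7548³/398600) = 6526.2 s = 108.77 min.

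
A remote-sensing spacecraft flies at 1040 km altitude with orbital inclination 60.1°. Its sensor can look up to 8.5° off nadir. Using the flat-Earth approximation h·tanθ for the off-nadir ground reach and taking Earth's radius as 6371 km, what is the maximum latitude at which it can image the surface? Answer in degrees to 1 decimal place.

For a prograde orbit the ground track reaches latitude ±i = ±60.1°.
Sensor half-swath on the ground ≈ 1040·tan(8.5°) = 155 km = 1.40° of latitude.
Maximum observable latitude ≈ 60.1 + 1.40 = 61.5°.

61.5°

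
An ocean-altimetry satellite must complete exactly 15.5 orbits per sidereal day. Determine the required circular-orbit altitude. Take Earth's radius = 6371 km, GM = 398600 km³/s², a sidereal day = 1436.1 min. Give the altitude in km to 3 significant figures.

412 km

Required period T = 86166 / 15.5 = 5559.1 s.
From T = 2π√(a³/μ): a = (μ T²/4π²)^(1/3) = (398600 × 5559.1² / 4π²)^(1/3) = 6783 km.
Altitude h = a − R = 6783 − 6371 = 412 km.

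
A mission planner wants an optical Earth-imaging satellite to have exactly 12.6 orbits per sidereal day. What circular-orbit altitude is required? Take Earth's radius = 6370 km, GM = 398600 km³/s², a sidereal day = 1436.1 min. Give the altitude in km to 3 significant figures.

Required period T = 86166 / 12.6 = 6838.6 s.
From T = 2π√(a³/μ): a = (μ T²/4π²)^(1/3) = (398600 × 6838.6² / 4π²)^(1/3) = 7787 km.
Altitude h = a − R = 7787 − 6370 = 1417 km.

1420 km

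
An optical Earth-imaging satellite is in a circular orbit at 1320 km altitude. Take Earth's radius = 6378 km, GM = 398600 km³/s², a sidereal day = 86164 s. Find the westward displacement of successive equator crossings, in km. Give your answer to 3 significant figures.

Semi-major axis a = 6378 + 1320 = 7698 km. Period T = 2π√(a³/μ) = 2π√(7698³/398600) = 6721.7 s = 112.03 min.
During one orbit Earth rotates (6721.7 / 86164) × 360° = 28.08°.
At the equator that is 28.08° × (2π·6378/360) km/° = 28.08 × 111.3 = 3126 km.

3130 km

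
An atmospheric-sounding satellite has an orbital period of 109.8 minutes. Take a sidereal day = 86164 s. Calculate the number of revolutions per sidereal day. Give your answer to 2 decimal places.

T = 109.8 min = 6588.0 s.
Orbits per sidereal day = 86164 / 6588.0 = 13.079.

13.08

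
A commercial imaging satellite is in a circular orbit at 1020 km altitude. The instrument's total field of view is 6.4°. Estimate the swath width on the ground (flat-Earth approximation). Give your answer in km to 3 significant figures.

114 km

Half-angle = 6.4°/2 = 3.2°.
Swath width ≈ 2h·tan(θ/2) = 2 × 1020 × tan(3.2°) = 114.1 km.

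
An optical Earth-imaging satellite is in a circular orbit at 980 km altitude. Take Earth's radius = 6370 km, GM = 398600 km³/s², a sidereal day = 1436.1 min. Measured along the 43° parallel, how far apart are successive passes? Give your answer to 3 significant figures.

Semi-major axis a = 6370 + 980 = 7350 km. Period T = 2π√(a³/μ) = 2π√(7350³/398600) = 6271.1 s = 104.52 min.
Node shift per orbit = (6271.1/86166) × 360° = 26.20°.
Equatorial spacing = 26.20 × 111.2 km/° = 2913 km.
At 43° latitude, spacing = 2913 × cos(43°) = 2130 km.

2130 km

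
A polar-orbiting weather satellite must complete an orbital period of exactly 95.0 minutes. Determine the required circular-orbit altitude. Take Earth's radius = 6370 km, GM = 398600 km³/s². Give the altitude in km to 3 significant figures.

T = 95.0 min = 5700.0 s.
From T = 2π√(a³/μ): a = (μ T²/4π²)^(1/3) = (398600 × 5700.0² / 4π²)^(1/3) = 6897 km.
Altitude h = a − R = 6897 − 6370 = 527 km.

527 km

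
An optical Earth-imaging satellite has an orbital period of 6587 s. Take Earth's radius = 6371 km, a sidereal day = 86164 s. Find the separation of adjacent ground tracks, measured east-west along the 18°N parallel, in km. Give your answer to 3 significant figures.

Node shift per orbit = (6587.0/86164) × 360° = 27.52°.
Equatorial spacing = 27.52 × 111.2 km/° = 3060 km.
At 18° latitude, spacing = 3060 × cos(18°) = 2910 km.

2910 km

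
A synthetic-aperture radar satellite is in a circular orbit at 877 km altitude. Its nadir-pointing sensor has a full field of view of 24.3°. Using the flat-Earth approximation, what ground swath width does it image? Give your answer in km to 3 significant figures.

Half-angle = 24.3°/2 = 12.15°.
Swath width ≈ 2h·tan(θ/2) = 2 × 877 × tan(12.15°) = 377.6 km.

378 km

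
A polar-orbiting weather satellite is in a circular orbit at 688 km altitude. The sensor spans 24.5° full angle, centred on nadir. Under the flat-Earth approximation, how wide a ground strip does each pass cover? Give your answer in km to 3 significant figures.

Half-angle = 24.5°/2 = 12.25°.
Swath width ≈ 2h·tan(θ/2) = 2 × 688 × tan(12.25°) = 298.8 km.

299 km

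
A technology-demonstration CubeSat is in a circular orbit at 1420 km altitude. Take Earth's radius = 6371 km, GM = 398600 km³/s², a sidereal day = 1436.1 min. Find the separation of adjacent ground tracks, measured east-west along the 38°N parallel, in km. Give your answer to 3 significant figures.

Semi-major axis a = 6371 + 1420 = 7791 km. Period T = 2π√(a³/μ) = 2π√(7791³/398600) = 6843.9 s = 114.06 min.
Node shift per orbit = (6843.9/86166) × 360° = 28.59°.
Equatorial spacing = 28.59 × 111.2 km/° = 3179 km.
At 38° latitude, spacing = 3179 × cos(38°) = 2505 km.

2510 km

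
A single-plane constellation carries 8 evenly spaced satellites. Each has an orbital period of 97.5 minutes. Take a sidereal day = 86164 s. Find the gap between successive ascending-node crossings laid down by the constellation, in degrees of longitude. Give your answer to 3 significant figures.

3.06°

T = 97.5 min = 5850.0 s.
Single-satellite node shift = (5850.0/86164) × 360° = 24.44°.
With 8 satellites evenly phased, successive equator crossings are 24.44/8 = 3.055° apart.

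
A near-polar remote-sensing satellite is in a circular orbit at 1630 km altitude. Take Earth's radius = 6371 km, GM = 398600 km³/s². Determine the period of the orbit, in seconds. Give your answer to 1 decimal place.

Semi-major axis a = 6371 + 1630 = 8001 km. Period T = 2π√(a³/μ) = 2π√(8001³/398600) = 7122.4 s = 118.71 min.

7122.4 seconds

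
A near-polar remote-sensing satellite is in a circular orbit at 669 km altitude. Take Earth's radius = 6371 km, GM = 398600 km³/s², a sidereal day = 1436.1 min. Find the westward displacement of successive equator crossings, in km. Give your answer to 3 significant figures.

Semi-major axis a = 6371 + 669 = 7040 km. Period T = 2π√(a³/μ) = 2π√(7040³/398600) = 5878.5 s = 97.98 min.
During one orbit Earth rotates (5878.5 / 86166) × 360° = 24.56°.
At the equator that is 24.56° × (2π·6371/360) km/° = 24.56 × 111.2 = 2731 km.

2730 km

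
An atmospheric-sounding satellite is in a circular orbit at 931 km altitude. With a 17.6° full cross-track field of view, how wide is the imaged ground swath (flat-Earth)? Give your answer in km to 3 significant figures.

288 km

Half-angle = 17.6°/2 = 8.8°.
Swath width ≈ 2h·tan(θ/2) = 2 × 931 × tan(8.8°) = 288.3 km.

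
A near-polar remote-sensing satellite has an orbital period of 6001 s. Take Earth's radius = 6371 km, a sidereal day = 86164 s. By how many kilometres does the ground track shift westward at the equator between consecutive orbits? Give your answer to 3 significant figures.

2790 km

During one orbit Earth rotates (6001.0 / 86164) × 360° = 25.07°.
At the equator that is 25.07° × (2π·6371/360) km/° = 25.07 × 111.2 = 2788 km.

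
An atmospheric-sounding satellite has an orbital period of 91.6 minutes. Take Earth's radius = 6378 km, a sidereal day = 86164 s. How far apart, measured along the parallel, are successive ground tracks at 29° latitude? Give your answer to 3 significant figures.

2240 km

T = 91.6 min = 5496.0 s.
Node shift per orbit = (5496.0/86164) × 360° = 22.96°.
Equatorial spacing = 22.96 × 111.3 km/° = 2556 km.
At 29° latitude, spacing = 2556 × cos(29°) = 2236 km.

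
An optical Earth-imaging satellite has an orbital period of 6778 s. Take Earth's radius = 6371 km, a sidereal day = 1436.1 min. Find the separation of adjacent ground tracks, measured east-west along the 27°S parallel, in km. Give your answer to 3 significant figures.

2810 km

Node shift per orbit = (6778.0/86166) × 360° = 28.32°.
Equatorial spacing = 28.32 × 111.2 km/° = 3149 km.
At 27° latitude, spacing = 3149 × cos(27°) = 2806 km.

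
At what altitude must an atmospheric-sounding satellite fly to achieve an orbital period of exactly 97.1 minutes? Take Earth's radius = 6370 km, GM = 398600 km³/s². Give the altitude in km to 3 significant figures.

T = 97.1 min = 5826.0 s.
From T = 2π√(a³/μ): a = (μ T²/4π²)^(1/3) = (398600 × 5826.0² / 4π²)^(1/3) = 6998 km.
Altitude h = a − R = 6998 − 6370 = 628 km.

628 km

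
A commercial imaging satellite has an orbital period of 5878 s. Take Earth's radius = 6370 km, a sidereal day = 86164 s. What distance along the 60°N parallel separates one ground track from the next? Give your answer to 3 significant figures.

Node shift per orbit = (5878.0/86164) × 360° = 24.56°.
Equatorial spacing = 24.56 × 111.2 km/° = 2730 km.
At 60° latitude, spacing = 2730 × cos(60°) = 1365 km.

1370 km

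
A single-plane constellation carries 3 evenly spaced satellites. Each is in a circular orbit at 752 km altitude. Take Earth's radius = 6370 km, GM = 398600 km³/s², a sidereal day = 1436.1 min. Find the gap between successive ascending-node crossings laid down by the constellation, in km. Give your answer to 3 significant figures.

Semi-major axis a = 6370 + 752 = 7122 km. Period T = 2π√(a³/μ) = 2π√(7122³/398600) = 5981.6 s = 99.69 min.
Single-satellite node shift = (5981.6/86166) × 360° = 24.99°.
With 3 satellites evenly phased, successive equator crossings are 24.99/3 = 8.330° apart.
That is 8.330 × 111.2 = 926 km at the equator.

926 km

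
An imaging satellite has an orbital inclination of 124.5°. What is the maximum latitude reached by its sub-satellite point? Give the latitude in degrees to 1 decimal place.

55.5°

Retrograde orbit: the ground track reaches ±(180° − i) = ±(180 − 124.5) = ±55.5°.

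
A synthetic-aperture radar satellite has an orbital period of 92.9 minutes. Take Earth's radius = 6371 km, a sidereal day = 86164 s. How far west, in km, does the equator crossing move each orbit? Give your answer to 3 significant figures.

2590 km

T = 92.9 min = 5574.0 s.
During one orbit Earth rotates (5574.0 / 86164) × 360° = 23.29°.
At the equator that is 23.29° × (2π·6371/360) km/° = 23.29 × 111.2 = 2590 km.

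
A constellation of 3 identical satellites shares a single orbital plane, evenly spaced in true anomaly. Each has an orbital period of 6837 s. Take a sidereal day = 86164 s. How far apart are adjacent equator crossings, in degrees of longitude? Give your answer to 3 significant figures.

Single-satellite node shift = (6837.0/86164) × 360° = 28.57°.
With 3 satellites evenly phased, successive equator crossings are 28.57/3 = 9.522° apart.

9.52°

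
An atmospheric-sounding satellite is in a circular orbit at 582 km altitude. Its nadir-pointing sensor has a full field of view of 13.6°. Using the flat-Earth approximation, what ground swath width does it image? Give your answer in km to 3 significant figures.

Half-angle = 13.6°/2 = 6.8°.
Swath width ≈ 2h·tan(θ/2) = 2 × 582 × tan(6.8°) = 138.8 km.

139 km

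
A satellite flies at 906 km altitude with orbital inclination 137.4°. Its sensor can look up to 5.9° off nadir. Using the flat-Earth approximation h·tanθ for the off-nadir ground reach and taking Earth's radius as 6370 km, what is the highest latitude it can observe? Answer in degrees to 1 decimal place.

Retrograde orbit: the ground track reaches ±(180° − i) = ±(180 − 137.4) = ±42.6°.
Sensor half-swath on the ground ≈ 906·tan(5.9°) = 94 km = 0.84° of latitude.
Maximum observable latitude ≈ 42.6 + 0.84 = 43.4°.

43.4°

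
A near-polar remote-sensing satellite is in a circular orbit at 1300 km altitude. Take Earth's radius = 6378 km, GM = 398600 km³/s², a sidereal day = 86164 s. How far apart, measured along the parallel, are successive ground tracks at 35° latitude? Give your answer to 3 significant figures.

Semi-major axis a = 6378 + 1300 = 7678 km. Period T = 2π√(a³/μ) = 2π√(7678³/398600) = 6695.5 s = 111.59 min.
Node shift per orbit = (6695.5/86164) × 360° = 27.97°.
Equatorial spacing = 27.97 × 111.3 km/° = 3114 km.
At 35° latitude, spacing = 3114 × cos(35°) = 2551 km.

2550 km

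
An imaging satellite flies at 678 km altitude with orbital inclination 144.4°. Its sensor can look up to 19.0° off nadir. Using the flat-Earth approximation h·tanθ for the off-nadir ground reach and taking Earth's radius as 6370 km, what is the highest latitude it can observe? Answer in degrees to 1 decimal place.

37.7°

Retrograde orbit: the ground track reaches ±(180° − i) = ±(180 − 144.4) = ±35.6°.
Sensor half-swath on the ground ≈ 678·tan(19.0°) = 233 km = 2.10° of latitude.
Maximum observable latitude ≈ 35.6 + 2.10 = 37.7°.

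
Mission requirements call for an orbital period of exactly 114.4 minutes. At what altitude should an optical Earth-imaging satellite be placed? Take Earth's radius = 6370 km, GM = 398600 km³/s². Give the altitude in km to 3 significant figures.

T = 114.4 min = 6864.0 s.
From T = 2π√(a³/μ): a = (μ T²/4π²)^(1/3) = (398600 × 6864.0² / 4π²)^(1/3) = 7806 km.
Altitude h = a − R = 7806 − 6370 = 1436 km.

1440 km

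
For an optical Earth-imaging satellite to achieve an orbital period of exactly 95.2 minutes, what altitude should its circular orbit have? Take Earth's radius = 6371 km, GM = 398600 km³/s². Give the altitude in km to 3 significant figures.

535 km

T = 95.2 min = 5712.0 s.
From T = 2π√(a³/μ): a = (μ T²/4π²)^(1/3) = (398600 × 5712.0² / 4π²)^(1/3) = 6906 km.
Altitude h = a − R = 6906 − 6371 = 535 km.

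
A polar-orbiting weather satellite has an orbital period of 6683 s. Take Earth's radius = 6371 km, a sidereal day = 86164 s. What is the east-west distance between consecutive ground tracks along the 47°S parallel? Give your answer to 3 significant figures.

Node shift per orbit = (6683.0/86164) × 360° = 27.92°.
Equatorial spacing = 27.92 × 111.2 km/° = 3105 km.
At 47° latitude, spacing = 3105 × cos(47°) = 2117 km.

2120 km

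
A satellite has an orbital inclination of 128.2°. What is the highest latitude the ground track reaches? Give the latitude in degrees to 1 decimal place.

51.8°

Retrograde orbit: the ground track reaches ±(180° − i) = ±(180 − 128.2) = ±51.8°.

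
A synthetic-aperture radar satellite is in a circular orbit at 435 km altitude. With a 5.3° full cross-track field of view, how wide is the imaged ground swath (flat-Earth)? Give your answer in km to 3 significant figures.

40.3 km

Half-angle = 5.3°/2 = 2.65°.
Swath width ≈ 2h·tan(θ/2) = 2 × 435 × tan(2.65°) = 40.3 km.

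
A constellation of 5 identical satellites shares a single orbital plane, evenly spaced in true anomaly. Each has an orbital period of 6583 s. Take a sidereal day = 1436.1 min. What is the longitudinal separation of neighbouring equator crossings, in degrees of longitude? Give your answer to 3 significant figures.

Single-satellite node shift = (6583.0/86166) × 360° = 27.50°.
With 5 satellites evenly phased, successive equator crossings are 27.50/5 = 5.501° apart.

5.50°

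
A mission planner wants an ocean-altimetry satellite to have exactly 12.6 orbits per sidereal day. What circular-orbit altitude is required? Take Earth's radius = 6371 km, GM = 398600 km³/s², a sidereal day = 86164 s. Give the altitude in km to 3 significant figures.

1420 km

Required period T = 86164 / 12.6 = 6838.4 s.
From T = 2π√(a³/μ): a = (μ T²/4π²)^(1/3) = (398600 × 6838.4² / 4π²)^(1/3) = 7787 km.
Altitude h = a − R = 7787 − 6371 = 1416 km.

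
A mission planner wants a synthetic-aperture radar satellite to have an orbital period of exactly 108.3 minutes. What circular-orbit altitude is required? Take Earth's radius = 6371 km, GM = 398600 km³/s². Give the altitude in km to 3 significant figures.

T = 108.3 min = 6498.0 s.
From T = 2π√(a³/μ): a = (μ T²/4π²)^(1/3) = (398600 × 6498.0² / 4π²)^(1/3) = 7526 km.
Altitude h = a − R = 7526 − 6371 = 1155 km.

1160 km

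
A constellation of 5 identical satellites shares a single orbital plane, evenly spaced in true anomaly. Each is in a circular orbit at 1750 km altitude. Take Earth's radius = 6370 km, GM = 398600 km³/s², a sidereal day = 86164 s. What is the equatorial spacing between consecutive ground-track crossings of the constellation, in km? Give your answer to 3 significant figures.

Semi-major axis a = 6370 + 1750 = 8120 km. Period T = 2π√(a³/μ) = 2π√(8120³/398600) = 7281.9 s = 121.37 min.
Single-satellite node shift = (7281.9/86164) × 360° = 30.42°.
With 5 satellites evenly phased, successive equator crossings are 30.42/5 = 6.085° apart.
That is 6.085 × 111.2 = 677 km at the equator.

677 km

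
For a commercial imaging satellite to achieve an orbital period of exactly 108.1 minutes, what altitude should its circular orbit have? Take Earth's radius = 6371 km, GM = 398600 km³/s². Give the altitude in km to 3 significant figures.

1150 km

T = 108.1 min = 6486.0 s.
From T = 2π√(a³/μ): a = (μ T²/4π²)^(1/3) = (398600 × 6486.0² / 4π²)^(1/3) = 7517 km.
Altitude h = a − R = 7517 − 6371 = 1146 km.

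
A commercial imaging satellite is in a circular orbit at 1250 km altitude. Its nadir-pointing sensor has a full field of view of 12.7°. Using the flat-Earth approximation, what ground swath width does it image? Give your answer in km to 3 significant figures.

278 km

Half-angle = 12.7°/2 = 6.35°.
Swath width ≈ 2h·tan(θ/2) = 2 × 1250 × tan(6.35°) = 278.2 km.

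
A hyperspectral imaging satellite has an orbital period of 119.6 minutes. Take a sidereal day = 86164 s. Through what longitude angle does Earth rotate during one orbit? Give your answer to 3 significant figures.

T = 119.6 min = 7176.0 s.
During one orbit Earth rotates (7176.0 / 86164) × 360° = 29.98°.

30.0°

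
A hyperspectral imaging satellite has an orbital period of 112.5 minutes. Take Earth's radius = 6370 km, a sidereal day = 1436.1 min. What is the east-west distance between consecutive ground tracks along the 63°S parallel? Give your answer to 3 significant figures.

T = 112.5 min = 6750.0 s.
Node shift per orbit = (6750.0/86166) × 360° = 28.20°.
Equatorial spacing = 28.20 × 111.2 km/° = 3135 km.
At 63° latitude, spacing = 3135 × cos(63°) = 1423 km.

1420 km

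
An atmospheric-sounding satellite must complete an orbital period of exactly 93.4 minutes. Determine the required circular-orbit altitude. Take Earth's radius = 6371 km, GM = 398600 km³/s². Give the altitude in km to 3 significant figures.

T = 93.4 min = 5604.0 s.
From T = 2π√(a³/μ): a = (μ T²/4π²)^(1/3) = (398600 × 5604.0² / 4π²)^(1/3) = 6819 km.
Altitude h = a − R = 6819 − 6371 = 448 km.

448 km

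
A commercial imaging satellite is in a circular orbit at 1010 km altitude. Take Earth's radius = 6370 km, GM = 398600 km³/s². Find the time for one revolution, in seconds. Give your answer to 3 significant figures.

Semi-major axis a = 6370 + 1010 = 7380 km. Period T = 2π√(a³/μ) = 2π√(7380³/398600) = 6309.5 s = 105.16 min.

6310 seconds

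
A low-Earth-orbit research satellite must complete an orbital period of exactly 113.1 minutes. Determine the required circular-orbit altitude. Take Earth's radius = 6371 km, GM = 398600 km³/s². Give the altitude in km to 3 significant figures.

T = 113.1 min = 6786.0 s.
From T = 2π√(a³/μ): a = (μ T²/4π²)^(1/3) = (398600 × 6786.0² / 4π²)^(1/3) = 7747 km.
Altitude h = a − R = 7747 − 6371 = 1376 km.

1380 km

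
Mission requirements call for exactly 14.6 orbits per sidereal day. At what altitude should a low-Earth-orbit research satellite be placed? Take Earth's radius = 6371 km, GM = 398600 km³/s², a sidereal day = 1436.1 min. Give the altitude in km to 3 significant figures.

Required period T = 86166 / 14.6 = 5901.8 s.
From T = 2π√(a³/μ): a = (μ T²/4π²)^(1/3) = (398600 × 5901.8² / 4π²)^(1/3) = 7059 km.
Altitude h = a − R = 7059 − 6371 = 688 km.

688 km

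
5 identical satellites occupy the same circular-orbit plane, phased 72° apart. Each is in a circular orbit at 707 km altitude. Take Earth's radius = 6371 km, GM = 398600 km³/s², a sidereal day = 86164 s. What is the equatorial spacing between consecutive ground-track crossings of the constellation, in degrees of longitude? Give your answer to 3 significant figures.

Semi-major axis a = 6371 + 707 = 7078 km. Period T = 2π√(a³/μ) = 2π√(7078³/398600) = 5926.2 s = 98.77 min.
Single-satellite node shift = (5926.2/86164) × 360° = 24.76°.
With 5 satellites evenly phased, successive equator crossings are 24.76/5 = 4.952° apart.

4.95°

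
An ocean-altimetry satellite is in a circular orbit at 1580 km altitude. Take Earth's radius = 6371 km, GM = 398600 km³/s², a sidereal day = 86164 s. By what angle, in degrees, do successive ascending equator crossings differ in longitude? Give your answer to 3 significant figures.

Semi-major axis a = 6371 + 1580 = 7951 km. Period T = 2π√(a³/μ) = 2π√(7951³/398600) = 7055.8 s = 117.60 min.
During one orbit Earth rotates (7055.8 / 86164) × 360° = 29.48°.

29.5°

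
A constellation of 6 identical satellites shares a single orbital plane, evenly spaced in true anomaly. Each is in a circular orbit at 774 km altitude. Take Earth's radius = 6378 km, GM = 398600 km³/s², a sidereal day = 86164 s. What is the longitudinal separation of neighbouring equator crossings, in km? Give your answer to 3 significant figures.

Semi-major axis a = 6378 + 774 = 7152 km. Period T = 2π√(a³/μ) = 2π√(7152³/398600) = 6019.4 s = 100.32 min.
Single-satellite node shift = (6019.4/86164) × 360° = 25.15°.
With 6 satellites evenly phased, successive equator crossings are 25.15/6 = 4.192° apart.
That is 4.192 × 111.3 = 467 km at the equator.

467 km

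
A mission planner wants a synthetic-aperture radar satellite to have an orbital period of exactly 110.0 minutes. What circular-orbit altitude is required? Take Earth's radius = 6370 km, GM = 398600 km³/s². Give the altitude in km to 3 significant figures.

T = 110.0 min = 6600.0 s.
From T = 2π√(a³/μ): a = (μ T²/4π²)^(1/3) = (398600 × 6600.0² / 4π²)^(1/3) = 7605 km.
Altitude h = a − R = 7605 − 6370 = 1235 km.

1230 km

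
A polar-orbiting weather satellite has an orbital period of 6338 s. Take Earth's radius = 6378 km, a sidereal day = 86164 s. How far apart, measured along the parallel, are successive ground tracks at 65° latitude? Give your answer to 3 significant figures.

1250 km

Node shift per orbit = (6338.0/86164) × 360° = 26.48°.
Equatorial spacing = 26.48 × 111.3 km/° = 2948 km.
At 65° latitude, spacing = 2948 × cos(65°) = 1246 km.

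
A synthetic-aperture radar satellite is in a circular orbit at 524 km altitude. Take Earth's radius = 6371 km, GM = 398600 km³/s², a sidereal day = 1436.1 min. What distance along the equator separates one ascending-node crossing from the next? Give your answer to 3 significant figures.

2650 km

Semi-major axis a = 6371 + 524 = 6895 km. Period T = 2π√(a³/μ) = 2π√(6895³/398600) = 5697.9 s = 94.96 min.
During one orbit Earth rotates (5697.9 / 86166) × 360° = 23.81°.
At the equator that is 23.81° × (2π·6371/360) km/° = 23.81 × 111.2 = 2647 km.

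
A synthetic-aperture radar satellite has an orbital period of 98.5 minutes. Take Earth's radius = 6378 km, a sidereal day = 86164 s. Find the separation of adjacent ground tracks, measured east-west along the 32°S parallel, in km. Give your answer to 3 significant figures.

2330 km

T = 98.5 min = 5910.0 s.
Node shift per orbit = (5910.0/86164) × 360° = 24.69°.
Equatorial spacing = 24.69 × 111.3 km/° = 2749 km.
At 32° latitude, spacing = 2749 × cos(32°) = 2331 km.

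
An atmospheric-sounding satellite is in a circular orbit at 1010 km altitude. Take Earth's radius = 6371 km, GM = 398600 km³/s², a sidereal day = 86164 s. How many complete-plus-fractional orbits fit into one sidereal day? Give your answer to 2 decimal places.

Semi-major axis a = 6371 + 1010 = 7381 km. Period T = 2π√(a³/μ) = 2π√(7381³/398600) = 6310.8 s = 105.18 min.
Orbits per sidereal day = 86164 / 6310.8 = 13.653.

13.65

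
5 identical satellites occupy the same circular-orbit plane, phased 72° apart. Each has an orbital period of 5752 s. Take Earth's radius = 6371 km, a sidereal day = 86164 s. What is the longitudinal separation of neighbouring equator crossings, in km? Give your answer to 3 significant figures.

Single-satellite node shift = (5752.0/86164) × 360° = 24.03°.
With 5 satellites evenly phased, successive equator crossings are 24.03/5 = 4.806° apart.
That is 4.806 × 111.2 = 534 km at the equator.

534 km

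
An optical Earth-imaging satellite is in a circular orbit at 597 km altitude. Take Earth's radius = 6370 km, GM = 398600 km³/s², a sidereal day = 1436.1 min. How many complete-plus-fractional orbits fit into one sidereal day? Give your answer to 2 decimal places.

Semi-major axis a = 6370 + 597 = 6967 km. Period T = 2π√(a³/μ) = 2π√(6967³/398600) = 5787.4 s = 96.46 min.
Orbits per sidereal day = 86166 / 5787.4 = 14.889.

14.89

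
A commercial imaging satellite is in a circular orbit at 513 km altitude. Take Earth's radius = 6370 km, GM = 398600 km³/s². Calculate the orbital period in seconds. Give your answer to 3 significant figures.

5680 seconds

Semi-major axis a = 6370 + 513 = 6883 km. Period T = 2π√(a³/μ) = 2π√(6883³/398600) = 5683.0 s = 94.72 min.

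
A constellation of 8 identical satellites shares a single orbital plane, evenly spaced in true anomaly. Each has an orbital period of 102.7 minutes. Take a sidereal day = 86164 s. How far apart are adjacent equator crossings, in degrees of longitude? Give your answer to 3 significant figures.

T = 102.7 min = 6162.0 s.
Single-satellite node shift = (6162.0/86164) × 360° = 25.75°.
With 8 satellites evenly phased, successive equator crossings are 25.75/8 = 3.218° apart.

3.22°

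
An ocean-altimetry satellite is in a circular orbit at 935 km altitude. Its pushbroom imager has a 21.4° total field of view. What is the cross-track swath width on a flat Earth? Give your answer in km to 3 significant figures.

353 km

Half-angle = 21.4°/2 = 10.7°.
Swath width ≈ 2h·tan(θ/2) = 2 × 935 × tan(10.7°) = 353.3 km.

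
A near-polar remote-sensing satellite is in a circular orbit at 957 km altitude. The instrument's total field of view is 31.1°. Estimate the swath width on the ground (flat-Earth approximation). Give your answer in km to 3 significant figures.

Half-angle = 31.1°/2 = 15.55°.
Swath width ≈ 2h·tan(θ/2) = 2 × 957 × tan(15.55°) = 532.6 km.

533 km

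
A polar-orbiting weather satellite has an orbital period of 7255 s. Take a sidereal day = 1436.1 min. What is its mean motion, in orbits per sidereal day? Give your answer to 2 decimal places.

Orbits per sidereal day = 86166 / 7255.0 = 11.877.

11.88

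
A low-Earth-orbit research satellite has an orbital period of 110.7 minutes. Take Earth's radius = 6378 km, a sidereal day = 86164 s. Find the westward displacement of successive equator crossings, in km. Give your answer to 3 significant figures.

3090 km

T = 110.7 min = 6642.0 s.
During one orbit Earth rotates (6642.0 / 86164) × 360° = 27.75°.
At the equator that is 27.75° × (2π·6378/360) km/° = 27.75 × 111.3 = 3089 km.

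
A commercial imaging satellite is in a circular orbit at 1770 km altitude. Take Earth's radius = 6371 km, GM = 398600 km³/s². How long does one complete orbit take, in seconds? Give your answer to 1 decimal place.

Semi-major axis a = 6371 + 1770 = 8141 km. Period T = 2π√(a³/μ) = 2π√(8141³/398600) = 7310.2 s = 121.84 min.

7310.2 seconds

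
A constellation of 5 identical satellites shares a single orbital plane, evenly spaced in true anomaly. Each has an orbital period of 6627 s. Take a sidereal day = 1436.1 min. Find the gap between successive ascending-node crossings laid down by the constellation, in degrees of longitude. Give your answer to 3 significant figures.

Single-satellite node shift = (6627.0/86166) × 360° = 27.69°.
With 5 satellites evenly phased, successive equator crossings are 27.69/5 = 5.537° apart.

5.54°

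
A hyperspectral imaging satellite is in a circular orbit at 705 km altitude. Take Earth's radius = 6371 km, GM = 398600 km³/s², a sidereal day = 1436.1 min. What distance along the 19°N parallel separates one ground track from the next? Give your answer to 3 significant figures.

2600 km

Semi-major axis a = 6371 + 705 = 7076 km. Period T = 2π√(a³/μ) = 2π√(7076³/398600) = 5923.7 s = 98.73 min.
Node shift per orbit = (5923.7/86166) × 360° = 24.75°.
Equatorial spacing = 24.75 × 111.2 km/° = 2752 km.
At 19° latitude, spacing = 2752 × cos(19°) = 2602 km.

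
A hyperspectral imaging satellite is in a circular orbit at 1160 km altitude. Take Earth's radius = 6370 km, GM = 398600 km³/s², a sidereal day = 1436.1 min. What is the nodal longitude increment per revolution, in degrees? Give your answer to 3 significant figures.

27.2°

Semi-major axis a = 6370 + 1160 = 7530 km. Period T = 2π√(a³/μ) = 2π√(7530³/398600) = 6502.8 s = 108.38 min.
During one orbit Earth rotates (6502.8 / 86166) × 360° = 27.17°.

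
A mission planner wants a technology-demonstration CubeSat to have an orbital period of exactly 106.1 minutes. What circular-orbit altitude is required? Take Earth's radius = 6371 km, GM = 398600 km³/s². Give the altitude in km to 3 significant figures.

T = 106.1 min = 6366.0 s.
From T = 2π√(a³/μ): a = (μ T²/4π²)^(1/3) = (398600 × 6366.0² / 4π²)^(1/3) = 7424 km.
Altitude h = a − R = 7424 − 6371 = 1053 km.

1050 km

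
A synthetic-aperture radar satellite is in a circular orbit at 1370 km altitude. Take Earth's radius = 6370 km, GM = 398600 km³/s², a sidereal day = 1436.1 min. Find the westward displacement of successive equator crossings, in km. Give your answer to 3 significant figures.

3150 km

Semi-major axis a = 6370 + 1370 = 7740 km. Period T = 2π√(a³/μ) = 2π√(7740³/398600) = 6776.8 s = 112.95 min.
During one orbit Earth rotates (6776.8 / 86166) × 360° = 28.31°.
At the equator that is 28.31° × (2π·6370/360) km/° = 28.31 × 111.2 = 3148 km.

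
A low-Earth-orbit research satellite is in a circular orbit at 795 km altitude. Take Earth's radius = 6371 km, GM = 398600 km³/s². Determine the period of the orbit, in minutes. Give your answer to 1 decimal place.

Semi-major axis a = 6371 + 795 = 7166 km. Period T = 2π√(a³/μ) = 2π√(7166³/398600) = 6037.1 s = 100.62 min.

100.6 min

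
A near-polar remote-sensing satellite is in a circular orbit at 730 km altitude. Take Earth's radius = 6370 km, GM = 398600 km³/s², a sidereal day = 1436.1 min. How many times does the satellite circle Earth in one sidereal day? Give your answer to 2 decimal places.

14.47

Semi-major axis a = 6370 + 730 = 7100 km. Period T = 2π√(a³/μ) = 2π√(7100³/398600) = 5953.9 s = 99.23 min.
Orbits per sidereal day = 86166 / 5953.9 = 14.472.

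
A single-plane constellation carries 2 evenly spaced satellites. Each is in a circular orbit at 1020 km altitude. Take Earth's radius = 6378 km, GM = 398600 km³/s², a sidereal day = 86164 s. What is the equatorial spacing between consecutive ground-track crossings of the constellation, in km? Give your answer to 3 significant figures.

Semi-major axis a = 6378 + 1020 = 7398 km. Period T = 2π√(a³/μ) = 2π√(7398³/398600) = 6332.6 s = 105.54 min.
Single-satellite node shift = (6332.6/86164) × 360° = 26.46°.
With 2 satellites evenly phased, successive equator crossings are 26.46/2 = 13.229° apart.
That is 13.229 × 111.3 = 1473 km at the equator.

1470 km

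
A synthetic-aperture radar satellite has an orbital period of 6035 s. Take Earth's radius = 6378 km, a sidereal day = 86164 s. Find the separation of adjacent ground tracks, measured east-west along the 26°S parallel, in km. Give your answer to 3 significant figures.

Node shift per orbit = (6035.0/86164) × 360° = 25.21°.
Equatorial spacing = 25.21 × 111.3 km/° = 2807 km.
At 26° latitude, spacing = 2807 × cos(26°) = 2523 km.

2520 km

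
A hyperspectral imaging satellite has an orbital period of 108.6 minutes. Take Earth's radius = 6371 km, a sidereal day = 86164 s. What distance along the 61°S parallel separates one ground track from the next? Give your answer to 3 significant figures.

1470 km

T = 108.6 min = 6516.0 s.
Node shift per orbit = (6516.0/86164) × 360° = 27.22°.
Equatorial spacing = 27.22 × 111.2 km/° = 3027 km.
At 61° latitude, spacing = 3027 × cos(61°) = 1468 km.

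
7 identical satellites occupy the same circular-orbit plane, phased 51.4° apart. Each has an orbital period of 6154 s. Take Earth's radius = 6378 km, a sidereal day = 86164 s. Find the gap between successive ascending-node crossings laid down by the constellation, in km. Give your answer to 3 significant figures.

Single-satellite node shift = (6154.0/86164) × 360° = 25.71°.
With 7 satellites evenly phased, successive equator crossings are 25.71/7 = 3.673° apart.
That is 3.673 × 111.3 = 409 km at the equator.

409 km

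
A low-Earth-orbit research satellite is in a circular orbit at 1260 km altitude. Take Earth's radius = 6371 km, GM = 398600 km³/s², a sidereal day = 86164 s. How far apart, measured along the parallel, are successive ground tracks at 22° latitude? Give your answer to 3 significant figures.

2860 km

Semi-major axis a = 6371 + 1260 = 7631 km. Period T = 2π√(a³/μ) = 2π√(7631³/398600) = 6634.1 s = 110.57 min.
Node shift per orbit = (6634.1/86164) × 360° = 27.72°.
Equatorial spacing = 27.72 × 111.2 km/° = 3082 km.
At 22° latitude, spacing = 3082 × cos(22°) = 2858 km.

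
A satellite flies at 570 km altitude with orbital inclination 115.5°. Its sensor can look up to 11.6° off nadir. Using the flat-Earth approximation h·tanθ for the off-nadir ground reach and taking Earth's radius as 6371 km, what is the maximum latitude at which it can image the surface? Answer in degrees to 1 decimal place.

65.6°

Retrograde orbit: the ground track reaches ±(180° − i) = ±(180 − 115.5) = ±64.5°.
Sensor half-swath on the ground ≈ 570·tan(11.6°) = 117 km = 1.05° of latitude.
Maximum observable latitude ≈ 64.5 + 1.05 = 65.6°.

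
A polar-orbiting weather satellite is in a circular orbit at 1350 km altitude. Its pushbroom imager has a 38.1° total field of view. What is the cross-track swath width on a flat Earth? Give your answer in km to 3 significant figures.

Half-angle = 38.1°/2 = 19.05°.
Swath width ≈ 2h·tan(θ/2) = 2 × 1350 × tan(19.05°) = 932.3 km.

932 km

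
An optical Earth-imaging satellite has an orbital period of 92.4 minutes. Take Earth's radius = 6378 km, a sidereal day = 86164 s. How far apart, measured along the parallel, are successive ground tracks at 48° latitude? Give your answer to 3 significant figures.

1730 km

T = 92.4 min = 5544.0 s.
Node shift per orbit = (5544.0/86164) × 360° = 23.16°.
Equatorial spacing = 23.16 × 111.3 km/° = 2578 km.
At 48° latitude, spacing = 2578 × cos(48°) = 1725 km.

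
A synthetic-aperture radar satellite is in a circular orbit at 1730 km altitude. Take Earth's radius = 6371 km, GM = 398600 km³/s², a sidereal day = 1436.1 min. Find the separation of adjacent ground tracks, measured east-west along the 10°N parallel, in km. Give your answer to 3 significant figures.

Semi-major axis a = 6371 + 1730 = 8101 km. Period T = 2π√(a³/μ) = 2π√(8101³/398600) = 7256.4 s = 120.94 min.
Node shift per orbit = (7256.4/86166) × 360° = 30.32°.
Equatorial spacing = 30.32 × 111.2 km/° = 3371 km.
At 10° latitude, spacing = 3371 × cos(10°) = 3320 km.

3320 km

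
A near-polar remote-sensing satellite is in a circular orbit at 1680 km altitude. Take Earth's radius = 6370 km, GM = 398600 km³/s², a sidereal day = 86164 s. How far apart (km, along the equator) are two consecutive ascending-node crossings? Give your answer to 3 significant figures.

Semi-major axis a = 6370 + 1680 = 8050 km. Period T = 2π√(a³/μ) = 2π√(8050³/398600) = 7187.9 s = 119.80 min.
During one orbit Earth rotates (7187.9 / 86164) × 360° = 30.03°.
At the equator that is 30.03° × (2π·6370/360) km/° = 30.03 × 111.2 = 3339 km.

3340 km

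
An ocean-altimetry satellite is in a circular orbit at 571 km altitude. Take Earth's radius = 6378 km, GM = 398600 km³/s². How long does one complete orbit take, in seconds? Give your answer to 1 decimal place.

Semi-major axis a = 6378 + 571 = 6949 km. Period T = 2π√(a³/μ) = 2π√(6949³/398600) = 5764.9 s = 96.08 min.

5764.9 seconds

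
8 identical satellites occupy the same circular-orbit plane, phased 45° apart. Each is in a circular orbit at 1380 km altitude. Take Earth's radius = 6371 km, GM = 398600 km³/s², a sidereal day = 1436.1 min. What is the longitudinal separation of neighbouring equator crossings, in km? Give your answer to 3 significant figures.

Semi-major axis a = 6371 + 1380 = 7751 km. Period T = 2π√(a³/μ) = 2π√(7751³/398600) = 6791.2 s = 113.19 min.
Single-satellite node shift = (6791.2/86166) × 360° = 28.37°.
With 8 satellites evenly phased, successive equator crossings are 28.37/8 = 3.547° apart.
That is 3.547 × 111.2 = 394 km at the equator.

394 km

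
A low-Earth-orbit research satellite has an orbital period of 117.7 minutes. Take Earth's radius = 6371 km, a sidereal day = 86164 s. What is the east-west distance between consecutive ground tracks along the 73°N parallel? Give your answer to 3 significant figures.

T = 117.7 min = 7062.0 s.
Node shift per orbit = (7062.0/86164) × 360° = 29.51°.
Equatorial spacing = 29.51 × 111.2 km/° = 3281 km.
At 73° latitude, spacing = 3281 × cos(73°) = 959 km.

959 km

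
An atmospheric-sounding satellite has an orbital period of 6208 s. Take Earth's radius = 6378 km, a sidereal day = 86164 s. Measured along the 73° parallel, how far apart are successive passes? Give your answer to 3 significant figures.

Node shift per orbit = (6208.0/86164) × 360° = 25.94°.
Equatorial spacing = 25.94 × 111.3 km/° = 2887 km.
At 73° latitude, spacing = 2887 × cos(73°) = 844 km.

844 km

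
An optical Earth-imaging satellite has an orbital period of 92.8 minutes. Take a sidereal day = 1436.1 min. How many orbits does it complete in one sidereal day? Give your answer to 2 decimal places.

T = 92.8 min = 5568.0 s.
Orbits per sidereal day = 86166 / 5568.0 = 15.475.

15.48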